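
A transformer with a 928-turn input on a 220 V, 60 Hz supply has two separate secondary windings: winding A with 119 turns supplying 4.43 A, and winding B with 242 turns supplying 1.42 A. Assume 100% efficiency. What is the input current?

I_in ≈ 0.938 A

V_A = 220 × 119/928 = 28.211 V; V_B = 220 × 242/928 = 57.371 V.
P_out = V_A I_A + V_B I_B = 28.211×4.43 + 57.371×1.42 = 124.98 + 81.466 = 206.44 W.
Ideal ⇒ P_in = P_out, so I_in = P_out/V_in = 206.44/220 = 0.938 A.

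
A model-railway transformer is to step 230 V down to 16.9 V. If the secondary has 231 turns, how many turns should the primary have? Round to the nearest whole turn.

N_p = 3144 turns

N_p/N_s = V_p/V_s, so N_p = 231 × 230/16.9 = 3143.8 ≈ 3144 turns.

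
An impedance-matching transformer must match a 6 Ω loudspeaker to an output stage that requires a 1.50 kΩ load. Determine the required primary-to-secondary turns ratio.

N_p/N_s ≈ 15.8

Z_p/Z_s = (N_p/N_s)², so N_p/N_s = √(1500/6) = √250 = 15.8.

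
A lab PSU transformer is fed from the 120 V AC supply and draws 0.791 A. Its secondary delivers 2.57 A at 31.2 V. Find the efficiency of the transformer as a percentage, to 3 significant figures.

η ≈ 84.5%

P_in = 120 × 0.791 = 94.9200 W.
P_out = 31.2 × 2.57 = 80.1840 W.
η = P_out/P_in = 80.1840/94.9200 = 0.845.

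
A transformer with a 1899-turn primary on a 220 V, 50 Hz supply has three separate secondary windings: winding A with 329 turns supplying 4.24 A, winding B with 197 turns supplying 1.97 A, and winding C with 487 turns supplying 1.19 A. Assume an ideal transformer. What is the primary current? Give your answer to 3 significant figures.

V_A = 220 × 329/1899 = 38.115 V; V_B = 220 × 197/1899 = 22.823 V; V_C = 220 × 487/1899 = 56.419 V.
P_out = V_A I_A + V_B I_B + V_C I_C = 38.115×4.24 + 22.823×1.97 + 56.419×1.19 = 161.61 + 44.960 + 67.139 = 273.71 W.
Ideal ⇒ P_in = P_out, so I_p = P_out/V_p = 273.71/220 = 1.24 A.

I_p ≈ 1.24 A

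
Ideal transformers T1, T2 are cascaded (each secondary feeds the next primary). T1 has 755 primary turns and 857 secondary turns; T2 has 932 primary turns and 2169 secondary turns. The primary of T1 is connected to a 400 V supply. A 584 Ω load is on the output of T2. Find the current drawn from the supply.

Secondary of T1: V = 400.00 × 857/755 = 454.04 V.
Secondary of T2: V = 454.04 × 2169/932 = 1056.7 V.
I_load = 1056.7/584 = 1.8094 A, so P_out = 1056.7 × 1.8094 = 1911.9 W.
All ideal ⇒ P_in = P_out, so I_supply = 1911.9/400 = 4.78 A.

I_supply ≈ 4.78 A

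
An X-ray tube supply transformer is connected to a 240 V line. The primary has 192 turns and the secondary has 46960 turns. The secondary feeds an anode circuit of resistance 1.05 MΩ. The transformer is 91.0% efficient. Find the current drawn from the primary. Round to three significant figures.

V_s = 240 × 46960/192 = 58700 V.
I_s = V_s/R = 58700/(1.05×10^6) = 0.055905 A.
P_out = V_s I_s = 58700 × 0.055905 = 3281.6 W.
P_in = P_out/η = 3281.6/0.910 = 3606.2 W.
I_p = P_in/V_p = 3606.2/240 = 15.0 A.

I_p ≈ 15.0 A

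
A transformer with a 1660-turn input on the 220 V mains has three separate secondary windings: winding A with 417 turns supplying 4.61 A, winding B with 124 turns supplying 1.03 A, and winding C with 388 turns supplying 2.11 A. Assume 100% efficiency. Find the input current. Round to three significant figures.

I_in ≈ 1.73 A

V_A = 220 × 417/1660 = 55.265 V; V_B = 220 × 124/1660 = 16.434 V; V_C = 220 × 388/1660 = 51.422 V.
P_out = V_A I_A + V_B I_B + V_C I_C = 55.265×4.61 + 16.434×1.03 + 51.422×2.11 = 254.77 + 16.927 + 108.50 = 380.20 W.
Ideal ⇒ P_in = P_out, so I_in = P_out/V_in = 380.20/220 = 1.73 A.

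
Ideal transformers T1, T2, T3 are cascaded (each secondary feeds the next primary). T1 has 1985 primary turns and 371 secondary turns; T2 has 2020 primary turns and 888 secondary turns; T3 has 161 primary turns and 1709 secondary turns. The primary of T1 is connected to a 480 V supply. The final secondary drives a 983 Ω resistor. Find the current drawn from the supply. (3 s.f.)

I_supply ≈ 0.371 A

Secondary of T1: V = 480.00 × 371/1985 = 89.713 V.
Secondary of T2: V = 89.713 × 888/2020 = 39.438 V.
Secondary of T3: V = 39.438 × 1709/161 = 418.63 V.
I_load = 418.63/983 = 0.42587 A, so P_out = 418.63 × 0.42587 = 178.28 W.
All ideal ⇒ P_in = P_out, so I_supply = 178.28/480 = 0.371 A.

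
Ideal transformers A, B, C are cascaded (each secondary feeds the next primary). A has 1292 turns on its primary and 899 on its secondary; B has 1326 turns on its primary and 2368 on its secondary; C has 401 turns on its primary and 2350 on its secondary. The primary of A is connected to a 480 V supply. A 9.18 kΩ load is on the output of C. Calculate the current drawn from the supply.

Secondary of A: V = 480.00 × 899/1292 = 333.99 V.
Secondary of B: V = 333.99 × 2368/1326 = 596.45 V.
Secondary of C: V = 596.45 × 2350/401 = 3495.4 V.
I_load = 3495.4/9180 = 0.38077 A, so P_out = 3495.4 × 0.38077 = 1330.9 W.
All ideal ⇒ P_in = P_out, so I_supply = 1330.9/480 = 2.77 A.

I_supply ≈ 2.77 A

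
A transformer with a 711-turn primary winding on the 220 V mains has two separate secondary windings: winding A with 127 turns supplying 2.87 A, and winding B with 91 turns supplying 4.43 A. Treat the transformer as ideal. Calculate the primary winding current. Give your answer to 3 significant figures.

I_p ≈ 1.08 A

V_A = 220 × 127/711 = 39.297 V; V_B = 220 × 91/711 = 28.158 V.
P_out = V_A I_A + V_B I_B = 39.297×2.87 + 28.158×4.43 = 112.78 + 124.74 = 237.52 W.
Ideal ⇒ P_in = P_out, so I_p = P_out/V_p = 237.52/220 = 1.08 A.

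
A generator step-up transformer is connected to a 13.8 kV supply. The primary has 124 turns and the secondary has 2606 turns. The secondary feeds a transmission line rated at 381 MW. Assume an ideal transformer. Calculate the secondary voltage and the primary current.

V_s ≈ 290000 V, I_p ≈ 27600 A

V_s = V_p × N_s/N_p = 13800 × 2606/124 = 290020 V.
I_s = P/V_s = 3.81×10^8/290020 = 1313.7 A.
I_p = I_s × N_s/N_p = 1313.7 × 2606/124 = 27600 A.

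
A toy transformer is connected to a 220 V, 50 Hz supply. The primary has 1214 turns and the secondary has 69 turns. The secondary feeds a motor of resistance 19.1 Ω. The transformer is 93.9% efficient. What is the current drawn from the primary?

V_s = 220 × 69/1214 = 12.504 V.
I_s = V_s/R = 12.504/19.1 = 0.65467 A.
P_out = V_s I_s = 12.504 × 0.65467 = 8.1860 W.
P_in = P_out/η = 8.1860/0.939 = 8.7178 W.
I_p = P_in/V_p = 8.7178/220 = 0.0396 A.

I_p ≈ 0.0396 A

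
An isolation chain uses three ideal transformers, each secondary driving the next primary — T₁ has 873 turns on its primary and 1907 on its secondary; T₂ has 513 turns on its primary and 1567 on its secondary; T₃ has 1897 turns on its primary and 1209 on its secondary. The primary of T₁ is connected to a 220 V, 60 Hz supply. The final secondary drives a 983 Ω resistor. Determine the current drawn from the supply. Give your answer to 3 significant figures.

Secondary of T₁: V = 220.00 × 1907/873 = 480.57 V.
Secondary of T₂: V = 480.57 × 1567/513 = 1467.9 V.
Secondary of T₃: V = 1467.9 × 1209/1897 = 935.56 V.
I_load = 935.56/983 = 0.95174 A, so P_out = 935.56 × 0.95174 = 890.40 W.
All ideal ⇒ P_in = P_out, so I_supply = 890.40/220 = 4.05 A.

I_supply ≈ 4.05 A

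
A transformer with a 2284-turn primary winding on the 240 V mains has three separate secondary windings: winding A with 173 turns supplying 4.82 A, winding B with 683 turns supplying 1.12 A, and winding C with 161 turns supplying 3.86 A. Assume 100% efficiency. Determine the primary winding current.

I_p ≈ 0.972 A

V_A = 240 × 173/2284 = 18.179 V; V_B = 240 × 683/2284 = 71.769 V; V_C = 240 × 161/2284 = 16.918 V.
P_out = V_A I_A + V_B I_B + V_C I_C = 18.179×4.82 + 71.769×1.12 + 16.918×3.86 = 87.621 + 80.381 + 65.302 = 233.30 W.
Ideal ⇒ P_in = P_out, so I_p = P_out/V_p = 233.30/240 = 0.972 A.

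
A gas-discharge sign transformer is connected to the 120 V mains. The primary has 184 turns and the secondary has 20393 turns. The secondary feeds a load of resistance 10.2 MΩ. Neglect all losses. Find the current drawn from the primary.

I_p ≈ 0.145 A

V_s = V_p × N_s/N_p = 120 × 20393/184 = 13300 V.
I_s = V_s/R = 13300/(1.02×10^7) = 0.0013039 A.
For an ideal transformer I_p N_p = I_s N_s, so I_p = 0.0013039 × 20393/184 = 0.145 A.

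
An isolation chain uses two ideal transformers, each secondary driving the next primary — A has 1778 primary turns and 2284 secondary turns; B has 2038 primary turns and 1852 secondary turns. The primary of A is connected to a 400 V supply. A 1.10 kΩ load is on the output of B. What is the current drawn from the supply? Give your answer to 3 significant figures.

I_supply ≈ 0.496 A

After A: V = 400.00 × 2284/1778 = 513.84 V.
After B: V = 513.84 × 1852/2038 = 466.94 V.
I_load = 466.94/1100 = 0.42449 A, so P_out = 466.94 × 0.42449 = 198.21 W.
All ideal ⇒ P_in = P_out, so I_supply = 198.21/400 = 0.496 A.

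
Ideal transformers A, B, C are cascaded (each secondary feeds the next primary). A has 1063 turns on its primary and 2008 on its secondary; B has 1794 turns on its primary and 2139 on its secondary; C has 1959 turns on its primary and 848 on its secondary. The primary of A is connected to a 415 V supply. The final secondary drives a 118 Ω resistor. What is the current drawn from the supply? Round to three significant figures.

I_supply ≈ 3.34 A

Secondary of A: V = 415.00 × 2008/1063 = 783.93 V.
Secondary of B: V = 783.93 × 2139/1794 = 934.69 V.
Secondary of C: V = 934.69 × 848/1959 = 404.60 V.
I_load = 404.60/118 = 3.4288 A, so P_out = 404.60 × 3.4288 = 1387.3 W.
All ideal ⇒ P_in = P_out, so I_supply = 1387.3/415 = 3.34 A.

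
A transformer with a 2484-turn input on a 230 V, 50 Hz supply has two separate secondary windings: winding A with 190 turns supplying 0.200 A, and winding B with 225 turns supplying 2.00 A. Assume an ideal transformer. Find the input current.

I_in ≈ 0.196 A

V_A = 230 × 190/2484 = 17.593 V; V_B = 230 × 225/2484 = 20.833 V.
P_out = V_A I_A + V_B I_B = 17.593×0.200 + 20.833×2.00 = 3.5185 + 41.667 = 45.185 W.
Ideal ⇒ P_in = P_out, so I_in = P_out/V_in = 45.185/230 = 0.196 A.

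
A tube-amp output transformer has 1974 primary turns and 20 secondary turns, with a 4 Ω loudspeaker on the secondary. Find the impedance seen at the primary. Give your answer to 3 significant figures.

Z_p = (N_p/N_s)² × Z_s = (1974/20)² × 4 = 39000 Ω.

Z_p ≈ 39000 Ω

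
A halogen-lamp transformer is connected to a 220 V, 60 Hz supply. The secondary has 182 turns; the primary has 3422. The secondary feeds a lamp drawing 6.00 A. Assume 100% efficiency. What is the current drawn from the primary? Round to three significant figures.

I_p ≈ 0.319 A

For an ideal transformer I_p N_p = I_s N_s, so I_p = 6.00 × 182/3422 = 0.319 A.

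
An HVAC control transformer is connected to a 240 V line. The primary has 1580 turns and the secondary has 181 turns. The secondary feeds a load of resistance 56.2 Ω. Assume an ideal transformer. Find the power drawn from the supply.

P ≈ 13.5 W

V_s = V_p × N_s/N_p = 240 × 181/1580 = 27.494 V.
I_s = V_s/R = 27.494/56.2 = 0.48921 A.
I_p = I_s × N_s/N_p = 0.48921 × 181/1580 = 0.056043 A.
P = V_p I_p = 240 × 0.056043 = 13.5 W.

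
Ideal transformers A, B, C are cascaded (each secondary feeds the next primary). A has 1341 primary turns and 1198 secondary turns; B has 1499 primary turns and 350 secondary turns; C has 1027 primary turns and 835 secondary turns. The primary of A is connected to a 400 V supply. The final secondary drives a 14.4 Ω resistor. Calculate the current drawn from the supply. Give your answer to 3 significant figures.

Secondary of A: V = 400.00 × 1198/1341 = 357.35 V.
Secondary of B: V = 357.35 × 350/1499 = 83.436 V.
Secondary of C: V = 83.436 × 835/1027 = 67.838 V.
I_load = 67.838/14.4 = 4.7109 A, so P_out = 67.838 × 4.7109 = 319.58 W.
All ideal ⇒ P_in = P_out, so I_supply = 319.58/400 = 0.799 A.

I_supply ≈ 0.799 A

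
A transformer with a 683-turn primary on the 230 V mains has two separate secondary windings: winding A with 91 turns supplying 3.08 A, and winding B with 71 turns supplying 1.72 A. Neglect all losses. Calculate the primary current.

I_p ≈ 0.589 A

V_A = 230 × 91/683 = 30.644 V; V_B = 230 × 71/683 = 23.909 V.
P_out = V_A I_A + V_B I_B = 30.644×3.08 + 23.909×1.72 = 94.384 + 41.124 = 135.51 W.
Ideal ⇒ P_in = P_out, so I_p = P_out/V_p = 135.51/230 = 0.589 A.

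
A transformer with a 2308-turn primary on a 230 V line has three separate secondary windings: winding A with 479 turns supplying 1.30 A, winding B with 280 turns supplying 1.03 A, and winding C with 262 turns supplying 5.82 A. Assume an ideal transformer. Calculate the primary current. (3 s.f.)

I_p ≈ 1.06 A

V_A = 230 × 479/2308 = 47.734 V; V_B = 230 × 280/2308 = 27.903 V; V_C = 230 × 262/2308 = 26.109 V.
P_out = V_A I_A + V_B I_B + V_C I_C = 47.734×1.30 + 27.903×1.03 + 26.109×5.82 = 62.054 + 28.740 + 151.96 = 242.75 W.
Ideal ⇒ P_in = P_out, so I_p = P_out/V_p = 242.75/230 = 1.06 A.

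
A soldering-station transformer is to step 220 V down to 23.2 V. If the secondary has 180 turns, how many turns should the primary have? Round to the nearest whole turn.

N_p/N_s = V_p/V_s, so N_p = 180 × 220/23.2 = 1706.9 ≈ 1707 turns.

N_p = 1707 turns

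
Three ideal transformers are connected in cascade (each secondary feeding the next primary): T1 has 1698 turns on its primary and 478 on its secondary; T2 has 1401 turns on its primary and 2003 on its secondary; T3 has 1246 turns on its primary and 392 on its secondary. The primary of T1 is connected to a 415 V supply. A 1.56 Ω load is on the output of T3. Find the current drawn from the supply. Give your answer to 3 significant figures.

I_supply ≈ 4.27 A

Secondary of T1: V = 415.00 × 478/1698 = 116.83 V.
Secondary of T2: V = 116.83 × 2003/1401 = 167.02 V.
Secondary of T3: V = 167.02 × 392/1246 = 52.547 V.
I_load = 52.547/1.56 = 33.684 A, so P_out = 52.547 × 33.684 = 1770.0 W.
All ideal ⇒ P_in = P_out, so I_supply = 1770.0/415 = 4.27 A.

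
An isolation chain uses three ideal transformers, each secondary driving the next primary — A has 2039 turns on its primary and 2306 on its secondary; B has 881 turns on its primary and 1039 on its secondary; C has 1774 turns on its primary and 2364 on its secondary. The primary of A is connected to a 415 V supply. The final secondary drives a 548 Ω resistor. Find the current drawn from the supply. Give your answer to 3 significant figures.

I_supply ≈ 2.39 A

Secondary of A: V = 415.00 × 2306/2039 = 469.34 V.
Secondary of B: V = 469.34 × 1039/881 = 553.52 V.
Secondary of C: V = 553.52 × 2364/1774 = 737.60 V.
I_load = 737.60/548 = 1.3460 A, so P_out = 737.60 × 1.3460 = 992.81 W.
All ideal ⇒ P_in = P_out, so I_supply = 992.81/415 = 2.39 A.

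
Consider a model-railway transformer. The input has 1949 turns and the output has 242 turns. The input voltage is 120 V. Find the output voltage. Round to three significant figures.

V_out/V_in = N_out/N_in, so V_out = 120 × 242/1949 = 14.9 V.

V_out ≈ 14.9 V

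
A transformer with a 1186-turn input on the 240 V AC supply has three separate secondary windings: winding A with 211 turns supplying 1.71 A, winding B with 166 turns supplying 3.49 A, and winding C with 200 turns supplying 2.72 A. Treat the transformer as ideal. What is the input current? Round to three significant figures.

I_in ≈ 1.25 A

V_A = 240 × 211/1186 = 42.698 V; V_B = 240 × 166/1186 = 33.592 V; V_C = 240 × 200/1186 = 40.472 V.
P_out = V_A I_A + V_B I_B + V_C I_C = 42.698×1.71 + 33.592×3.49 + 40.472×2.72 = 73.014 + 117.24 + 110.08 = 300.33 W.
Ideal ⇒ P_in = P_out, so I_in = P_out/V_in = 300.33/240 = 1.25 A.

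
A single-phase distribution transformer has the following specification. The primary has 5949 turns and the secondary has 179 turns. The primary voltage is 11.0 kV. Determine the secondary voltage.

V_s/V_p = N_s/N_p, so V_s = 11000 × 179/5949 = 331 V.

V_s ≈ 331 V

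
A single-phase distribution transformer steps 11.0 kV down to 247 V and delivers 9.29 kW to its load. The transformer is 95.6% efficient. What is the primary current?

P_in = P_out/η = 9290/0.956 = 9717.6 W.
I_p = P_in/V_p = 9717.6/11000 = 0.883 A.

I_p ≈ 0.883 A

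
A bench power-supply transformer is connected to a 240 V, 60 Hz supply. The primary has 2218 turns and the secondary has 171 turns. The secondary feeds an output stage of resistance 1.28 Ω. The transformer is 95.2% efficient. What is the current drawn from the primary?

V_s = 240 × 171/2218 = 18.503 V.
I_s = V_s/R = 18.503/1.28 = 14.456 A.
P_out = V_s I_s = 18.503 × 14.456 = 267.47 W.
P_in = P_out/η = 267.47/0.952 = 280.96 W.
I_p = P_in/V_p = 280.96/240 = 1.17 A.

I_p ≈ 1.17 A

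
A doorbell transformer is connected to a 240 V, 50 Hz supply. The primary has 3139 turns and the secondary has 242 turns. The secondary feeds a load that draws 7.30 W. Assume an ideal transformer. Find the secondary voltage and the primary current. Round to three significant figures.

V_s ≈ 18.5 V, I_p ≈ 0.0304 A

V_s = V_p × N_s/N_p = 240 × 242/3139 = 18.503 V.
I_s = P/V_s = 7.30/18.503 = 0.39454 A.
I_p = I_s × N_s/N_p = 0.39454 × 242/3139 = 0.0304 A.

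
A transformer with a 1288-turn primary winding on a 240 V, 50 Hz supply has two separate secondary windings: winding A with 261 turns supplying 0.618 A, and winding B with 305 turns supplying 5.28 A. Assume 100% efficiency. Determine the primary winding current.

V_A = 240 × 261/1288 = 48.634 V; V_B = 240 × 305/1288 = 56.832 V.
P_out = V_A I_A + V_B I_B = 48.634×0.618 + 56.832×5.28 = 30.056 + 300.07 = 330.13 W.
Ideal ⇒ P_in = P_out, so I_p = P_out/V_p = 330.13/240 = 1.38 A.

I_p ≈ 1.38 A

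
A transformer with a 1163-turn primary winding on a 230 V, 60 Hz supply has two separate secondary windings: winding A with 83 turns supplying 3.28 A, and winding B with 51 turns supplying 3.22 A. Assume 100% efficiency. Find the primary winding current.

I_p ≈ 0.375 A

V_A = 230 × 83/1163 = 16.414 V; V_B = 230 × 51/1163 = 10.086 V.
P_out = V_A I_A + V_B I_B = 16.414×3.28 + 10.086×3.22 = 53.839 + 32.477 = 86.316 W.
Ideal ⇒ P_in = P_out, so I_p = P_out/V_p = 86.316/230 = 0.375 A.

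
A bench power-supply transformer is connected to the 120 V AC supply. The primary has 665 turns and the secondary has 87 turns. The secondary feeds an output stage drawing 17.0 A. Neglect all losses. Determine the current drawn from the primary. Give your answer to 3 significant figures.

I_p ≈ 2.22 A

For an ideal transformer I_p N_p = I_s N_s, so I_p = 17.0 × 87/665 = 2.22 A.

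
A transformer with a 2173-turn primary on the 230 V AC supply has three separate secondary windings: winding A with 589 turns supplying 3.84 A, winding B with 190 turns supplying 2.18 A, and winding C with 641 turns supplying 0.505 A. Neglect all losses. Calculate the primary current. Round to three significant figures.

I_p ≈ 1.38 A

V_A = 230 × 589/2173 = 62.342 V; V_B = 230 × 190/2173 = 20.110 V; V_C = 230 × 641/2173 = 67.846 V.
P_out = V_A I_A + V_B I_B + V_C I_C = 62.342×3.84 + 20.110×2.18 + 67.846×0.505 = 239.39 + 43.841 + 34.262 = 317.50 W.
Ideal ⇒ P_in = P_out, so I_p = P_out/V_p = 317.50/230 = 1.38 A.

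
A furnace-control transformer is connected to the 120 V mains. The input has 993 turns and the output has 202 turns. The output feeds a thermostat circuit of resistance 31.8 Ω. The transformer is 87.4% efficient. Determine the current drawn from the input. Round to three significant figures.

I_in ≈ 0.179 A

V_out = 120 × 202/993 = 24.411 V.
I_out = V_out/R = 24.411/31.8 = 0.76764 A.
P_out = V_out I_out = 24.411 × 0.76764 = 18.739 W.
P_in = P_out/η = 18.739/0.874 = 21.440 W.
I_in = P_in/V_in = 21.440/120 = 0.179 A.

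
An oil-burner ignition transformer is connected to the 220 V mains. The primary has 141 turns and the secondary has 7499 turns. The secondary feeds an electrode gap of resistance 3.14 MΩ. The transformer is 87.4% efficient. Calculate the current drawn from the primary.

I_p ≈ 0.227 A

V_s = 220 × 7499/141 = 11701 V.
I_s = V_s/R = 11701/(3.14×10^6) = 0.0037263 A.
P_out = V_s I_s = 11701 × 0.0037263 = 43.600 W.
P_in = P_out/η = 43.600/0.874 = 49.885 W.
I_p = P_in/V_p = 49.885/220 = 0.227 A.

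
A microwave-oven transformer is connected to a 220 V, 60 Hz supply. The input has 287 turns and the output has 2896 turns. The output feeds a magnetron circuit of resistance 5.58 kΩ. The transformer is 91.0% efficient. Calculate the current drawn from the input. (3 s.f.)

I_in ≈ 4.41 A

V_out = 220 × 2896/287 = 2219.9 V.
I_out = V_out/R = 2219.9/5580 = 0.39784 A.
P_out = V_out I_out = 2219.9 × 0.39784 = 883.17 W.
P_in = P_out/η = 883.17/0.910 = 970.52 W.
I_in = P_in/V_in = 970.52/220 = 4.41 A.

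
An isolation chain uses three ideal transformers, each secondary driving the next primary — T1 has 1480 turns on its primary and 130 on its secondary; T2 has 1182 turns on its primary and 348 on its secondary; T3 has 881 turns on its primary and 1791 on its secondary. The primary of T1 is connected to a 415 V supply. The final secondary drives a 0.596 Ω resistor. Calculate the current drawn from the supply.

Secondary of T1: V = 415.00 × 130/1480 = 36.453 V.
Secondary of T2: V = 36.453 × 348/1182 = 10.732 V.
Secondary of T3: V = 10.732 × 1791/881 = 21.818 V.
I_load = 21.818/0.596 = 36.607 A, so P_out = 21.818 × 36.607 = 798.69 W.
All ideal ⇒ P_in = P_out, so I_supply = 798.69/415 = 1.92 A.

I_supply ≈ 1.92 A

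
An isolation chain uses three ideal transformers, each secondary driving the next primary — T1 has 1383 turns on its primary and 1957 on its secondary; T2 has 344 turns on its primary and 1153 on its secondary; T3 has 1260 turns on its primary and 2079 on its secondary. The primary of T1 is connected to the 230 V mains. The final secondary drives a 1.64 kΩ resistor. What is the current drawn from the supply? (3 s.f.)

I_supply ≈ 8.59 A

Secondary of T1: V = 230.00 × 1957/1383 = 325.46 V.
Secondary of T2: V = 325.46 × 1153/344 = 1090.9 V.
Secondary of T3: V = 1090.9 × 2079/1260 = 1799.9 V.
I_load = 1799.9/1640 = 1.0975 A, so P_out = 1799.9 × 1.0975 = 1975.4 W.
All ideal ⇒ P_in = P_out, so I_supply = 1975.4/230 = 8.59 A.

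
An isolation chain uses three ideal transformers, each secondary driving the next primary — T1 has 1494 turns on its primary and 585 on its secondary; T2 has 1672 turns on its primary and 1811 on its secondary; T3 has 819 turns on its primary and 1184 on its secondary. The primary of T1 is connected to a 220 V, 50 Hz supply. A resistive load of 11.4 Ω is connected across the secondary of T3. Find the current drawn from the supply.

Secondary of T1: V = 220.00 × 585/1494 = 86.145 V.
Secondary of T2: V = 86.145 × 1811/1672 = 93.306 V.
Secondary of T3: V = 93.306 × 1184/819 = 134.89 V.
I_load = 134.89/11.4 = 11.832 A, so P_out = 134.89 × 11.832 = 1596.1 W.
All ideal ⇒ P_in = P_out, so I_supply = 1596.1/220 = 7.25 A.

I_supply ≈ 7.25 A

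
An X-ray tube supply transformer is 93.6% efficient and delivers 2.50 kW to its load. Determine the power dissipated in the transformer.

P_in = P_out/η = 2500/0.936 = 2670.94 W.
P_loss = P_in − P_out = 2670.94 − 2500 = 171 W.

P_loss ≈ 171 W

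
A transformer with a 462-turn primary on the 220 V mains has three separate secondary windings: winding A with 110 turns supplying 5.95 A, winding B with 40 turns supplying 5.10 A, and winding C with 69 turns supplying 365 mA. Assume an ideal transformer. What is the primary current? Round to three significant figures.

I_p ≈ 1.91 A

V_A = 220 × 110/462 = 52.381 V; V_B = 220 × 40/462 = 19.048 V; V_C = 220 × 69/462 = 32.857 V.
P_out = V_A I_A + V_B I_B + V_C I_C = 52.381×5.95 + 19.048×5.10 + 32.857×0.365 = 311.67 + 97.143 + 11.993 = 420.80 W.
Ideal ⇒ P_in = P_out, so I_p = P_out/V_p = 420.80/220 = 1.91 A.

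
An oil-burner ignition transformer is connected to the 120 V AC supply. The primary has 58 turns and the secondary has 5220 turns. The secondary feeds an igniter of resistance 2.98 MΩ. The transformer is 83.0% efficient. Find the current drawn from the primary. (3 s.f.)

V_s = 120 × 5220/58 = 10800 V.
I_s = V_s/R = 10800/(2.98×10^6) = 0.0036242 A.
P_out = V_s I_s = 10800 × 0.0036242 = 39.141 W.
P_in = P_out/η = 39.141/0.830 = 47.158 W.
I_p = P_in/V_p = 47.158/120 = 0.393 A.

I_p ≈ 0.393 A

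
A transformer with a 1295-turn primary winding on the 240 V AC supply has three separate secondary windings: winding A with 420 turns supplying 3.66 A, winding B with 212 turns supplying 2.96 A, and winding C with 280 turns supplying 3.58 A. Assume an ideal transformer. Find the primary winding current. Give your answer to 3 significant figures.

V_A = 240 × 420/1295 = 77.838 V; V_B = 240 × 212/1295 = 39.290 V; V_C = 240 × 280/1295 = 51.892 V.
P_out = V_A I_A + V_B I_B + V_C I_C = 77.838×3.66 + 39.290×2.96 + 51.892×3.58 = 284.89 + 116.30 + 185.77 = 586.96 W.
Ideal ⇒ P_in = P_out, so I_p = P_out/V_p = 586.96/240 = 2.45 A.

I_p ≈ 2.45 A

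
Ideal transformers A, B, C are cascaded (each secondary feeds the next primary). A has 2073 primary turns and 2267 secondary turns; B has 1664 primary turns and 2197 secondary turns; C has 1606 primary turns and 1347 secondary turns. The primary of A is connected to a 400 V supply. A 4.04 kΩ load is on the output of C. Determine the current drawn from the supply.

I_supply ≈ 0.145 A

Secondary of A: V = 400.00 × 2267/2073 = 437.43 V.
Secondary of B: V = 437.43 × 2197/1664 = 577.55 V.
Secondary of C: V = 577.55 × 1347/1606 = 484.41 V.
I_load = 484.41/4040 = 0.11990 A, so P_out = 484.41 × 0.11990 = 58.082 W.
All ideal ⇒ P_in = P_out, so I_supply = 58.082/400 = 0.145 A.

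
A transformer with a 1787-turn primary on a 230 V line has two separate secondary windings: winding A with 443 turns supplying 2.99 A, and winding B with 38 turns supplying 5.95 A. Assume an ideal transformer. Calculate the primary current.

I_p ≈ 0.868 A

V_A = 230 × 443/1787 = 57.017 V; V_B = 230 × 38/1787 = 4.8909 V.
P_out = V_A I_A + V_B I_B = 57.017×2.99 + 4.8909×5.95 = 170.48 + 29.101 = 199.58 W.
Ideal ⇒ P_in = P_out, so I_p = P_out/V_p = 199.58/230 = 0.868 A.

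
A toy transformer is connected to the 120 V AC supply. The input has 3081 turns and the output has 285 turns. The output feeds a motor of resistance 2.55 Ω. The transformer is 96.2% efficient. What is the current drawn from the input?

V_out = 120 × 285/3081 = 11.100 V.
I_out = V_out/R = 11.100/2.55 = 4.3531 A.
P_out = V_out I_out = 11.100 × 4.3531 = 48.320 W.
P_in = P_out/η = 48.320/0.962 = 50.229 W.
I_in = P_in/V_in = 50.229/120 = 0.419 A.

I_in ≈ 0.419 A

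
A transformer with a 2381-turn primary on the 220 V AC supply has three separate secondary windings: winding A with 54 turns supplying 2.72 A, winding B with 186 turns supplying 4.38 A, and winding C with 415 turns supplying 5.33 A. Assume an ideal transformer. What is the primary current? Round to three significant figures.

V_A = 220 × 54/2381 = 4.9895 V; V_B = 220 × 186/2381 = 17.186 V; V_C = 220 × 415/2381 = 38.345 V.
P_out = V_A I_A + V_B I_B + V_C I_C = 4.9895×2.72 + 17.186×4.38 + 38.345×5.33 = 13.571 + 75.275 + 204.38 = 293.23 W.
Ideal ⇒ P_in = P_out, so I_p = P_out/V_p = 293.23/220 = 1.33 A.

I_p ≈ 1.33 A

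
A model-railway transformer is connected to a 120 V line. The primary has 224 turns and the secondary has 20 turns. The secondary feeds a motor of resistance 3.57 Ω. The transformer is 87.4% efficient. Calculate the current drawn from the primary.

I_p ≈ 0.307 A

V_s = 120 × 20/224 = 10.714 V.
I_s = V_s/R = 10.714/3.57 = 3.0012 A.
P_out = V_s I_s = 10.714 × 3.0012 = 32.156 W.
P_in = P_out/η = 32.156/0.874 = 36.791 W.
I_p = P_in/V_p = 36.791/120 = 0.307 A.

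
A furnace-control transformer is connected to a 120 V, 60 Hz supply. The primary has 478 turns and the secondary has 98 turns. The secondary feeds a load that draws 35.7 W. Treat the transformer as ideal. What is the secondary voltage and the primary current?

V_s ≈ 24.6 V, I_p ≈ 0.298 A

V_s = V_p × N_s/N_p = 120 × 98/478 = 24.603 V.
I_s = P/V_s = 35.7/24.603 = 1.4511 A.
I_p = I_s × N_s/N_p = 1.4511 × 98/478 = 0.298 A.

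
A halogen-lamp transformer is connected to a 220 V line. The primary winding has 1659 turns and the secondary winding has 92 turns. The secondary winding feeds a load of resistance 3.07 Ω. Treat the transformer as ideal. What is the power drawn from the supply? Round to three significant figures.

P ≈ 48.5 W

V_s = V_p × N_s/N_p = 220 × 92/1659 = 12.200 V.
I_s = V_s/R = 12.200/3.07 = 3.9740 A.
I_p = I_s × N_s/N_p = 3.9740 × 92/1659 = 0.22038 A.
P = V_p I_p = 220 × 0.22038 = 48.5 W.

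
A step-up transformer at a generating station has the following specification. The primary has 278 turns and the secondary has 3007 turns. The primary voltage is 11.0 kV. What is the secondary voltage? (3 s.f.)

V_s ≈ 119000 V

V_s/V_p = N_s/N_p, so V_s = 11000 × 3007/278 = 119000 V.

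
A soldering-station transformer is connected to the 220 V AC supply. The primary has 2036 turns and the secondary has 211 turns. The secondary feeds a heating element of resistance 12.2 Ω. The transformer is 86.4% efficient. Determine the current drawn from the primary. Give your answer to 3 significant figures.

I_p ≈ 0.224 A

V_s = 220 × 211/2036 = 22.800 V.
I_s = V_s/R = 22.800/12.2 = 1.8688 A.
P_out = V_s I_s = 22.800 × 1.8688 = 42.608 W.
P_in = P_out/η = 42.608/0.864 = 49.315 W.
I_p = P_in/V_p = 49.315/220 = 0.224 A.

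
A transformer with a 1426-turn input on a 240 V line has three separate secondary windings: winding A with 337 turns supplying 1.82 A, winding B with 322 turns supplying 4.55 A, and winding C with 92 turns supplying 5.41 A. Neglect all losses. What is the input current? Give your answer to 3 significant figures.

I_in ≈ 1.81 A

V_A = 240 × 337/1426 = 56.718 V; V_B = 240 × 322/1426 = 54.194 V; V_C = 240 × 92/1426 = 15.484 V.
P_out = V_A I_A + V_B I_B + V_C I_C = 56.718×1.82 + 54.194×4.55 + 15.484×5.41 = 103.23 + 246.58 + 83.768 = 433.58 W.
Ideal ⇒ P_in = P_out, so I_in = P_out/V_in = 433.58/240 = 1.81 A.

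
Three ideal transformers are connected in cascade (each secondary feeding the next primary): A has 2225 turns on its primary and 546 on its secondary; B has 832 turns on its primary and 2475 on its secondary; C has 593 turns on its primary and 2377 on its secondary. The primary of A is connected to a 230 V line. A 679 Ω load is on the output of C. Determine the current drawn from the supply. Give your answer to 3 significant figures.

I_supply ≈ 2.90 A

Secondary of A: V = 230.00 × 546/2225 = 56.440 V.
Secondary of B: V = 56.440 × 2475/832 = 167.90 V.
Secondary of C: V = 167.90 × 2377/593 = 673.00 V.
I_load = 673.00/679 = 0.99117 A, so P_out = 673.00 × 0.99117 = 667.06 W.
All ideal ⇒ P_in = P_out, so I_supply = 667.06/230 = 2.90 A.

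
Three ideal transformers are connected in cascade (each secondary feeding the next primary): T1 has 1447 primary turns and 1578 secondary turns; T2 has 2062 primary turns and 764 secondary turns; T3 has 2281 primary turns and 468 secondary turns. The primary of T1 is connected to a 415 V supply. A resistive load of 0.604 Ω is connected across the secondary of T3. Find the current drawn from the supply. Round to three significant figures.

After T1: V = 415.00 × 1578/1447 = 452.57 V.
After T2: V = 452.57 × 764/2062 = 167.68 V.
After T3: V = 167.68 × 468/2281 = 34.404 V.
I_load = 34.404/0.604 = 56.961 A, so P_out = 34.404 × 56.961 = 1959.7 W.
All ideal ⇒ P_in = P_out, so I_supply = 1959.7/415 = 4.72 A.

I_supply ≈ 4.72 A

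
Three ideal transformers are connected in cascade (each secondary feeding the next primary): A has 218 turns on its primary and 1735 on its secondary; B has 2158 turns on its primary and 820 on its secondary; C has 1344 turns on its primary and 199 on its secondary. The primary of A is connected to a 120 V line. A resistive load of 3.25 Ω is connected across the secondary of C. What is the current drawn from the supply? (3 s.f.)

Secondary of A: V = 120.00 × 1735/218 = 955.05 V.
Secondary of B: V = 955.05 × 820/2158 = 362.90 V.
Secondary of C: V = 362.90 × 199/1344 = 53.733 V.
I_load = 53.733/3.25 = 16.533 A, so P_out = 53.733 × 16.533 = 888.38 W.
All ideal ⇒ P_in = P_out, so I_supply = 888.38/120 = 7.40 A.

I_supply ≈ 7.40 A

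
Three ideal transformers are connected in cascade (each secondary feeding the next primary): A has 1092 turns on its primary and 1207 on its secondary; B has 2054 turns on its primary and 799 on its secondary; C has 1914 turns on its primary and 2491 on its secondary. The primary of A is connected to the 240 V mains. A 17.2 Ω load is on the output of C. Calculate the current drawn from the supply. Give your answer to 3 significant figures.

I_supply ≈ 4.37 A

Secondary of A: V = 240.00 × 1207/1092 = 265.27 V.
Secondary of B: V = 265.27 × 799/2054 = 103.19 V.
Secondary of C: V = 103.19 × 2491/1914 = 134.30 V.
I_load = 134.30/17.2 = 7.8081 A, so P_out = 134.30 × 7.8081 = 1048.6 W.
All ideal ⇒ P_in = P_out, so I_supply = 1048.6/240 = 4.37 A.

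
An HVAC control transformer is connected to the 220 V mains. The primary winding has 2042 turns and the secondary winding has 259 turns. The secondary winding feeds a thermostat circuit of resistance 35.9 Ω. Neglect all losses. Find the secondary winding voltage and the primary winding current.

V_s ≈ 27.9 V, I_p ≈ 0.0986 A

V_s = V_p × N_s/N_p = 220 × 259/2042 = 27.904 V.
I_s = V_s/R = 27.904/35.9 = 0.77727 A.
I_p = I_s × N_s/N_p = 0.77727 × 259/2042 = 0.0986 A.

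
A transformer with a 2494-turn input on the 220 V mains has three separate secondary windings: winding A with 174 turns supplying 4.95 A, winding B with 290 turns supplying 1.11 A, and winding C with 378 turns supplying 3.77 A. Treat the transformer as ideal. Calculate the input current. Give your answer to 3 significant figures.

V_A = 220 × 174/2494 = 15.349 V; V_B = 220 × 290/2494 = 25.581 V; V_C = 220 × 378/2494 = 33.344 V.
P_out = V_A I_A + V_B I_B + V_C I_C = 15.349×4.95 + 25.581×1.11 + 33.344×3.77 = 75.977 + 28.395 + 125.71 = 230.08 W.
Ideal ⇒ P_in = P_out, so I_in = P_out/V_in = 230.08/220 = 1.05 A.

I_in ≈ 1.05 A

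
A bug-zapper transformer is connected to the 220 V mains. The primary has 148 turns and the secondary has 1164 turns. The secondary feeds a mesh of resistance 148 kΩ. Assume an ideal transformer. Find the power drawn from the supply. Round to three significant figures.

P ≈ 20.2 W

V_s = V_p × N_s/N_p = 220 × 1164/148 = 1730.3 V.
I_s = V_s/R = 1730.3/148000 = 0.011691 A.
I_p = I_s × N_s/N_p = 0.011691 × 1164/148 = 0.091948 A.
P = V_p I_p = 220 × 0.091948 = 20.2 W.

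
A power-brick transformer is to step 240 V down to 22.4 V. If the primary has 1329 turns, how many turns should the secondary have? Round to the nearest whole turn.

N_s = 124 turns

N_s/N_p = V_s/V_p, so N_s = 1329 × 22.4/240 = 124.0 ≈ 124 turns.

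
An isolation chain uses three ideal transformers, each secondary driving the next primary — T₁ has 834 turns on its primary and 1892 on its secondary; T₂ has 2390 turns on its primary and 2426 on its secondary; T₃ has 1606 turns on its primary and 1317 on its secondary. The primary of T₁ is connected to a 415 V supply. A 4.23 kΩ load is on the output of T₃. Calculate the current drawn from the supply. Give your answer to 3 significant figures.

Secondary of T₁: V = 415.00 × 1892/834 = 941.46 V.
Secondary of T₂: V = 941.46 × 2426/2390 = 955.64 V.
Secondary of T₃: V = 955.64 × 1317/1606 = 783.68 V.
I_load = 783.68/4230 = 0.18527 A, so P_out = 783.68 × 0.18527 = 145.19 W.
All ideal ⇒ P_in = P_out, so I_supply = 145.19/415 = 0.350 A.

I_supply ≈ 0.350 A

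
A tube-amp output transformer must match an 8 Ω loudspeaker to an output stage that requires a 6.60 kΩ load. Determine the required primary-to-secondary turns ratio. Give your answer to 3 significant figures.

Z_p/Z_s = (N_p/N_s)², so N_p/N_s = √(6600/8) = √825 = 28.7.

N_p/N_s ≈ 28.7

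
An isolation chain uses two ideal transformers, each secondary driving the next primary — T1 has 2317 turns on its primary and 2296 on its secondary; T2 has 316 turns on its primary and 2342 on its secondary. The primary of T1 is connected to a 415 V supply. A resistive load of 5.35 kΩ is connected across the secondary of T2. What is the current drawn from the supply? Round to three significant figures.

I_supply ≈ 4.18 A

Secondary of T1: V = 415.00 × 2296/2317 = 411.24 V.
Secondary of T2: V = 411.24 × 2342/316 = 3047.9 V.
I_load = 3047.9/5350 = 0.56969 A, so P_out = 3047.9 × 0.56969 = 1736.3 W.
All ideal ⇒ P_in = P_out, so I_supply = 1736.3/415 = 4.18 A.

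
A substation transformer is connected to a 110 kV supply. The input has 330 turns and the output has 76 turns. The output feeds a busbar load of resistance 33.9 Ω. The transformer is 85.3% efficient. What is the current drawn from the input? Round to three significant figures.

V_out = 110000 × 76/330 = 25333 V.
I_out = V_out/R = 25333/33.9 = 747.30 A.
P_out = V_out I_out = 25333 × 747.30 = 1.8931×10^7 W.
P_in = P_out/η = 1.8931×10^7/0.853 = 2.2194×10^7 W.
I_in = P_in/V_in = 2.2194×10^7/110000 = 202 A.

I_in ≈ 202 A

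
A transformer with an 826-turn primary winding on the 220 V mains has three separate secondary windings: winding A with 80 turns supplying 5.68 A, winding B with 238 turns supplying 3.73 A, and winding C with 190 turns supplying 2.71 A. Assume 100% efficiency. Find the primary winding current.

I_p ≈ 2.25 A

V_A = 220 × 80/826 = 21.308 V; V_B = 220 × 238/826 = 63.390 V; V_C = 220 × 190/826 = 50.605 V.
P_out = V_A I_A + V_B I_B + V_C I_C = 21.308×5.68 + 63.390×3.73 + 50.605×2.71 = 121.03 + 236.44 + 137.14 = 494.61 W.
Ideal ⇒ P_in = P_out, so I_p = P_out/V_p = 494.61/220 = 2.25 A.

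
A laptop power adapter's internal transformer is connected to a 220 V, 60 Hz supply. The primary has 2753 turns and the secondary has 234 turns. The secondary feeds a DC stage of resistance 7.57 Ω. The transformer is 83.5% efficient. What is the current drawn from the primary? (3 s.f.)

I_p ≈ 0.251 A

V_s = 220 × 234/2753 = 18.700 V.
I_s = V_s/R = 18.700/7.57 = 2.4702 A.
P_out = V_s I_s = 18.700 × 2.4702 = 46.192 W.
P_in = P_out/η = 46.192/0.835 = 55.320 W.
I_p = P_in/V_p = 55.320/220 = 0.251 A.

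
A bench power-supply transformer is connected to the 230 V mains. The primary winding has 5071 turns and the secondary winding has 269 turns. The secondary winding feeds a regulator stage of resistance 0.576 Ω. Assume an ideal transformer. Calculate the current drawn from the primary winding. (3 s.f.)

V_s = V_p × N_s/N_p = 230 × 269/5071 = 12.201 V.
I_s = V_s/R = 12.201/0.576 = 21.182 A.
For an ideal transformer I_p N_p = I_s N_s, so I_p = 21.182 × 269/5071 = 1.12 A.

I_p ≈ 1.12 A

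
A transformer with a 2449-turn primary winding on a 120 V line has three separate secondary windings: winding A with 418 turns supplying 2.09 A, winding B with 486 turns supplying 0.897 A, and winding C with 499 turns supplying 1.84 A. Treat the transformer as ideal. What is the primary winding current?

I_p ≈ 0.910 A

V_A = 120 × 418/2449 = 20.482 V; V_B = 120 × 486/2449 = 23.814 V; V_C = 120 × 499/2449 = 24.451 V.
P_out = V_A I_A + V_B I_B + V_C I_C = 20.482×2.09 + 23.814×0.897 + 24.451×1.84 = 42.807 + 21.361 + 44.989 = 109.16 W.
Ideal ⇒ P_in = P_out, so I_p = P_out/V_p = 109.16/120 = 0.910 A.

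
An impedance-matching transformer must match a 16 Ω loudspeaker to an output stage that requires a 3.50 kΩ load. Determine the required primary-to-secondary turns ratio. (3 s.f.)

Z_p/Z_s = (N_p/N_s)², so N_p/N_s = √(3500/16) = √219 = 14.8.

N_p/N_s ≈ 14.8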